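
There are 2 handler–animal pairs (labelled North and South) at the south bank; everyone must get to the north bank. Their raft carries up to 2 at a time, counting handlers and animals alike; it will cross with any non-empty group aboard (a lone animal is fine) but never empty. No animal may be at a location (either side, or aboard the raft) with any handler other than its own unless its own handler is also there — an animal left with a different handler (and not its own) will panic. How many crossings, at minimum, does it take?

Counting alone: each trip to the north bank takes at most 2 across and each return brings at least 1 back, so after t trips out (and t−1 returns) at most 2t − (t−1) of the 4 are across; that first reaches 4 at t = 3, so at least 5 crossings are needed.
The plan below uses exactly 5 crossings, so it is optimal:
1. animal North and handler North cross → the north bank.
2. handler North crosses ← the south bank.
3. handler North and handler South cross → the north bank.
4. handler South crosses ← the south bank.
5. animal South and handler South cross → the north bank.

5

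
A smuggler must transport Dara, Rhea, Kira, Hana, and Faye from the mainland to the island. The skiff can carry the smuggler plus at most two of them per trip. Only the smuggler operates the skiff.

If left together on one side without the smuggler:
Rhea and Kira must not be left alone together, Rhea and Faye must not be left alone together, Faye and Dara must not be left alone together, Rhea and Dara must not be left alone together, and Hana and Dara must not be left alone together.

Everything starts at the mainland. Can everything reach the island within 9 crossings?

Yes — this plan uses 7 crossings (≤ 9):
1. Smuggler goes to the island with Dara and Rhea.
2. Smuggler goes back to the mainland with Dara.
3. Smuggler goes to the island with Dara and Kira.
4. Smuggler goes back to the mainland with Rhea.
5. Smuggler goes to the island with Faye and Hana.
6. Smuggler goes back to the mainland with Dara.
7. Smuggler goes to the island with Dara and Rhea.

Yes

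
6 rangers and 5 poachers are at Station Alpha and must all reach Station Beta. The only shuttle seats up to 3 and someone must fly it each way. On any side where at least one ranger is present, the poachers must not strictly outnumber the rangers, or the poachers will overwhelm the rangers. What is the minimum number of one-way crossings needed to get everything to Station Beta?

Counting alone: each trip to Station Beta takes at most 3 across and each return brings at least 1 back, so after t trips out (and t−1 returns) at most 3t − (t−1) of the 11 are across; that first reaches 11 at t = 5, so at least 9 crossings are needed.
The plan below uses exactly 9 crossings, so it is optimal:
1. 3 poachers → Station Beta.  (Station Alpha: 6R 2P; Station Beta: 0R 3P)
2. 1 poacher ← Station Alpha.  (Station Alpha: 6R 3P; Station Beta: 0R 2P)
3. 3 rangers → Station Beta.  (Station Alpha: 3R 3P; Station Beta: 3R 2P)
4. 1 ranger ← Station Alpha.  (Station Alpha: 4R 3P; Station Beta: 2R 2P)
5. 2 rangers and 1 poacher → Station Beta.  (Station Alpha: 2R 2P; Station Beta: 4R 3P)
6. 1 ranger ← Station Alpha.  (Station Alpha: 3R 2P; Station Beta: 3R 3P)
7. 2 rangers and 1 poacher → Station Beta.  (Station Alpha: 1R 1P; Station Beta: 5R 4P)
8. 1 ranger ← Station Alpha.  (Station Alpha: 2R 1P; Station Beta: 4R 4P)
9. 2 rangers and 1 poacher → Station Beta.  (Station Alpha: 0R 0P; Station Beta: 6R 5P)

9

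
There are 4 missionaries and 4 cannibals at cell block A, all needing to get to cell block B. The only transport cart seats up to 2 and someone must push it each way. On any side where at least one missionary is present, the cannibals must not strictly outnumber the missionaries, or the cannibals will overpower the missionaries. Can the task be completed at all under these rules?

No

Following every safe sequence of crossings from the start, the most of the 8 that can be at cell block B as the transport cart arrives there on crossings 1, 3, 5 is 2, 3, 4 respectively; the best ever achieved is 4 of 8.
From crossing 7 on, no configuration arises that was not already reachable earlier: only 11 distinct safe configurations (who is on which side, and where the transport cart is) can ever be reached, none of them has everyone across, and every continuation just revisits them. They are: 0 missionaries + 0 cannibals across (transport cart back at the start); 0 missionaries + 1 cannibal across (transport cart there); 0 missionaries + 1 cannibal across (transport cart back at the start); 0 missionaries + 2 cannibals across (transport cart there); 0 missionaries + 2 cannibals across (transport cart back at the start); 0 missionaries + 3 cannibals across (transport cart there); 0 missionaries + 3 cannibals across (transport cart back at the start); 0 missionaries + 4 cannibals across (transport cart there); 1 missionary + 1 cannibal across (transport cart there); 1 missionary + 1 cannibal across (transport cart back at the start); 2 missionaries + 2 cannibals across (transport cart there). So no valid plan exists.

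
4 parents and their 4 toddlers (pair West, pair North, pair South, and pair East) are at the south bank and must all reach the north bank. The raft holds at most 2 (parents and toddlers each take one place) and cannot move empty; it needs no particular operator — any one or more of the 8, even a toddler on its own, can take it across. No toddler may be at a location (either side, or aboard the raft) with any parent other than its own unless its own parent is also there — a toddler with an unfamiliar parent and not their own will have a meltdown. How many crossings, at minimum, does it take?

impossible

Following every safe sequence of crossings from the start, the most of the 8 that can be at the north bank as the raft arrives there on crossings 1, 3, 5 is 2, 3, 4 respectively; the best ever achieved is 4 of 8.
From crossing 7 on, no configuration arises that was not already reachable earlier: only 44 distinct safe configurations (who is on which side, and where the raft is) can ever be reached, none of them has everyone across, and every continuation just revisits them. So no valid plan exists.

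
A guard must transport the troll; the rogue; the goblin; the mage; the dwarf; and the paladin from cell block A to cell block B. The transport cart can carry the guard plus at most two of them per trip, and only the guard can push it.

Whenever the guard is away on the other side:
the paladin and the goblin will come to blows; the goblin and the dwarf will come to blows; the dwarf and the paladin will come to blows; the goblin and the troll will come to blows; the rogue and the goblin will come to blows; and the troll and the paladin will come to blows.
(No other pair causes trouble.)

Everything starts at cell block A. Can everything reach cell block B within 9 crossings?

Yes — this plan uses 9 crossings (≤ 9):
1. Guard goes to cell block B with the goblin and the paladin.  [cell block A: the dwarf, the mage, the rogue, the troll | cell block B: the goblin, the paladin]
2. Guard goes back to cell block A with the goblin.  [cell block A: the dwarf, the goblin, the mage, the rogue, the troll | cell block B: the paladin]
3. Guard goes to cell block B with the goblin and the rogue.  [cell block A: the dwarf, the mage, the troll | cell block B: the goblin, the paladin, the rogue]
4. Guard goes back to cell block A with the goblin.  [cell block A: the dwarf, the goblin, the mage, the troll | cell block B: the paladin, the rogue]
5. Guard goes to cell block B with the dwarf and the troll.  [cell block A: the goblin, the mage | cell block B: the dwarf, the paladin, the rogue, the troll]
6. Guard goes back to cell block A with the paladin.  [cell block A: the goblin, the mage, the paladin | cell block B: the dwarf, the rogue, the troll]
7. Guard goes to cell block B with the goblin and the mage.  [cell block A: the paladin | cell block B: the dwarf, the goblin, the mage, the rogue, the troll]
8. Guard goes back to cell block A with the goblin.  [cell block A: the goblin, the paladin | cell block B: the dwarf, the mage, the rogue, the troll]
9. Guard goes to cell block B with the goblin and the paladin.  [cell block A: — | cell block B: the dwarf, the goblin, the mage, the paladin, the rogue, the troll]

Yes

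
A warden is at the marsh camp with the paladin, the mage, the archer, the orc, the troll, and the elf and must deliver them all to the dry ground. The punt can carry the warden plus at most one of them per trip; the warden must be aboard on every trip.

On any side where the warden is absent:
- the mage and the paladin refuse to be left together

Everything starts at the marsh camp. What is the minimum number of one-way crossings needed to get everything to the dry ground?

Counting alone: the warden can take at most 1 across per trip to the dry ground, so moving all 6 needs at least 6 loaded trips out, with a return between consecutive ones — at least 11 crossings.
The plan below uses exactly 11 crossings, so it is optimal:
1. Warden goes to the dry ground with the paladin.  [the marsh camp: the archer, the elf, the mage, the orc, the troll | the dry ground: the paladin]
2. Warden goes back to the marsh camp alone.  [the marsh camp: the archer, the elf, the mage, the orc, the troll | the dry ground: the paladin]
3. Warden goes to the dry ground with the archer.  [the marsh camp: the elf, the mage, the orc, the troll | the dry ground: the archer, the paladin]
4. Warden goes back to the marsh camp alone.  [the marsh camp: the elf, the mage, the orc, the troll | the dry ground: the archer, the paladin]
5. Warden goes to the dry ground with the orc.  [the marsh camp: the elf, the mage, the troll | the dry ground: the archer, the orc, the paladin]
6. Warden goes back to the marsh camp alone.  [the marsh camp: the elf, the mage, the troll | the dry ground: the archer, the orc, the paladin]
7. Warden goes to the dry ground with the troll.  [the marsh camp: the elf, the mage | the dry ground: the archer, the orc, the paladin, the troll]
8. Warden goes back to the marsh camp alone.  [the marsh camp: the elf, the mage | the dry ground: the archer, the orc, the paladin, the troll]
9. Warden goes to the dry ground with the elf.  [the marsh camp: the mage | the dry ground: the archer, the elf, the orc, the paladin, the troll]
10. Warden goes back to the marsh camp alone.  [the marsh camp: the mage | the dry ground: the archer, the elf, the orc, the paladin, the troll]
11. Warden goes to the dry ground with the mage.  [the marsh camp: — | the dry ground: the archer, the elf, the mage, the orc, the paladin, the troll]

11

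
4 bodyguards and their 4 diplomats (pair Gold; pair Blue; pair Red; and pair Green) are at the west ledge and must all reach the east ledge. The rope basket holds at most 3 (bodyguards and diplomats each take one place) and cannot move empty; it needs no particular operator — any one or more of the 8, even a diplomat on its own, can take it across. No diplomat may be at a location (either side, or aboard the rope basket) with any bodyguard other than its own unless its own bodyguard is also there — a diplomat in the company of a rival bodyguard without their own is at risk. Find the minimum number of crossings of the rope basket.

9

Counting alone: each trip to the east ledge takes at most 3 across and each return brings at least 1 back, so after t trips out (and t−1 returns) at most 3t − (t−1) of the 8 are across; that first reaches 8 at t = 4, so at least 7 crossings are needed.
The safety rule pushes this higher. Following every safe sequence of crossings, the most of the 8 that can be at the east ledge as the rope basket arrives there on crossing 7 is 7 — never all 8.
So no plan with fewer than 9 crossings exists, and this one achieves 9:
1. bodyguard Gold and diplomat Gold cross → the east ledge.
2. bodyguard Gold crosses ← the west ledge.
3. bodyguard Blue, bodyguard Gold, and diplomat Blue cross → the east ledge.
4. bodyguard Gold and diplomat Gold cross ← the west ledge.
5. bodyguard Gold, bodyguard Green, and bodyguard Red cross → the east ledge.
6. diplomat Blue crosses ← the west ledge.
7. diplomat Blue and diplomat Gold cross → the east ledge.
8. diplomat Gold crosses ← the west ledge.
9. diplomat Gold, diplomat Green, and diplomat Red cross → the east ledge.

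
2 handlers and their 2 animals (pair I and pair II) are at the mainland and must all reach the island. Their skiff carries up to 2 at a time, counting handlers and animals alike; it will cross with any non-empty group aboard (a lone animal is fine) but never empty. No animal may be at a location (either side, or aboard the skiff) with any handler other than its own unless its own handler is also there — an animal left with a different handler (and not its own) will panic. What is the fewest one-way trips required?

Counting alone: each trip to the island takes at most 2 across and each return brings at least 1 back, so after t trips out (and t−1 returns) at most 2t − (t−1) of the 4 are across; that first reaches 4 at t = 3, so at least 5 crossings are needed.
The plan below uses exactly 5 crossings, so it is optimal:
1. animal I and handler I cross → the island.
2. handler I crosses ← the mainland.
3. handler I and handler II cross → the island.
4. handler II crosses ← the mainland.
5. animal II and handler II cross → the island.

5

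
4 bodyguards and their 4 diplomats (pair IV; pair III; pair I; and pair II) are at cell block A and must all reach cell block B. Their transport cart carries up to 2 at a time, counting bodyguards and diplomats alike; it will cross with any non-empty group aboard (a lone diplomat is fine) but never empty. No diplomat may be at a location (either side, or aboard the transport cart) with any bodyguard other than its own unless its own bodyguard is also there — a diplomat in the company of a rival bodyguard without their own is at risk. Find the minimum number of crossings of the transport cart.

impossible

Following every safe sequence of crossings from the start, the most of the 8 that can be at cell block B as the transport cart arrives there on crossings 1, 3, 5 is 2, 3, 4 respectively; the best ever achieved is 4 of 8.
From crossing 7 on, no configuration arises that was not already reachable earlier: only 44 distinct safe configurations (who is on which side, and where the transport cart is) can ever be reached, none of them has everyone across, and every continuation just revisits them. So no valid plan exists.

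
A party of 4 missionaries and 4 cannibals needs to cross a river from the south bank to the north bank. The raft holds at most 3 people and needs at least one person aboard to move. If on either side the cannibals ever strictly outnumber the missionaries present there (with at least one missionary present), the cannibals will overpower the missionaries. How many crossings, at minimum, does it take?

9

Counting alone: each trip to the north bank takes at most 3 across and each return brings at least 1 back, so after t trips out (and t−1 returns) at most 3t − (t−1) of the 8 are across; that first reaches 8 at t = 4, so at least 7 crossings are needed.
The safety rule pushes this higher. Following every safe sequence of crossings, the most of the 8 that can be at the north bank as the raft arrives there on crossing 7 is 7 — never all 8.
So no plan with fewer than 9 crossings exists, and this one achieves 9:
1. 2 cannibals → the north bank.  (the south bank: 4M 2C; the north bank: 0M 2C)
2. 1 cannibal ← the south bank.  (the south bank: 4M 3C; the north bank: 0M 1C)
3. 3 cannibals → the north bank.  (the south bank: 4M 0C; the north bank: 0M 4C)
4. 1 cannibal ← the south bank.  (the south bank: 4M 1C; the north bank: 0M 3C)
5. 3 missionaries → the north bank.  (the south bank: 1M 1C; the north bank: 3M 3C)
6. 1 missionary and 1 cannibal ← the south bank.  (the south bank: 2M 2C; the north bank: 2M 2C)
7. 2 missionaries → the north bank.  (the south bank: 0M 2C; the north bank: 4M 2C)
8. 1 cannibal ← the south bank.  (the south bank: 0M 3C; the north bank: 4M 1C)
9. 3 cannibals → the north bank.  (the south bank: 0M 0C; the north bank: 4M 4C)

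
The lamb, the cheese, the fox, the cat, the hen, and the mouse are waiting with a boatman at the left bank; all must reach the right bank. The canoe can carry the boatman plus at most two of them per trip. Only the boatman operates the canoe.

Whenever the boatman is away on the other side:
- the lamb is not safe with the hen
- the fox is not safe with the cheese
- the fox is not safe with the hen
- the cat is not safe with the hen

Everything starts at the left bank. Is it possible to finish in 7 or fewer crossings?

Yes

Yes — this plan uses 7 crossings (≤ 7):
1. Boatman goes to the right bank with the cheese and the hen.
2. Boatman goes back to the left bank alone.
3. Boatman goes to the right bank with the mouse.
4. Boatman goes back to the left bank alone.
5. Boatman goes to the right bank with the cat and the lamb.
6. Boatman goes back to the left bank with the hen.
7. Boatman goes to the right bank with the fox and the hen.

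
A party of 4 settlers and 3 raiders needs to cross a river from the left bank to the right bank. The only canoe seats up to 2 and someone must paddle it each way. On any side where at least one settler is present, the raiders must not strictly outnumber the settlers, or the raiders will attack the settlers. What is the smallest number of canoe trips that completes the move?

Counting alone: each trip to the right bank takes at most 2 across and each return brings at least 1 back, so after t trips out (and t−1 returns) at most 2t − (t−1) of the 7 are across; that first reaches 7 at t = 6, so at least 11 crossings are needed.
The plan below uses exactly 11 crossings, so it is optimal:
1. 2 raiders → the right bank.  (the left bank: 4S 1R; the right bank: 0S 2R)
2. 1 raider ← the left bank.  (the left bank: 4S 2R; the right bank: 0S 1R)
3. 2 raiders → the right bank.  (the left bank: 4S 0R; the right bank: 0S 3R)
4. 1 raider ← the left bank.  (the left bank: 4S 1R; the right bank: 0S 2R)
5. 2 settlers → the right bank.  (the left bank: 2S 1R; the right bank: 2S 2R)
6. 1 raider ← the left bank.  (the left bank: 2S 2R; the right bank: 2S 1R)
7. 1 settler and 1 raider → the right bank.  (the left bank: 1S 1R; the right bank: 3S 2R)
8. 1 settler ← the left bank.  (the left bank: 2S 1R; the right bank: 2S 2R)
9. 1 settler and 1 raider → the right bank.  (the left bank: 1S 0R; the right bank: 3S 3R)
10. 1 raider ← the left bank.  (the left bank: 1S 1R; the right bank: 3S 2R)
11. 1 settler and 1 raider → the right bank.  (the left bank: 0S 0R; the right bank: 4S 3R)

11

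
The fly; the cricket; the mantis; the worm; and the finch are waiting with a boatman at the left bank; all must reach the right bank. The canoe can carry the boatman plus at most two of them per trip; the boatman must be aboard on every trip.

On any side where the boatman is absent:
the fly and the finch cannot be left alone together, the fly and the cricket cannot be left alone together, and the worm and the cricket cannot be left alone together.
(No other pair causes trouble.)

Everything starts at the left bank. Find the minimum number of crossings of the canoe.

Counting alone: the boatman can take at most 2 across per trip to the right bank, so moving all 5 needs at least 3 loaded trips out, with a return between consecutive ones — at least 5 crossings.
The plan below uses exactly 5 crossings, so it is optimal:
1. Boatman goes to the right bank with the cricket and the fly.
2. Boatman goes back to the left bank with the fly.
3. Boatman goes to the right bank with the finch and the mantis.
4. Boatman goes back to the left bank alone.
5. Boatman goes to the right bank with the fly and the worm.

5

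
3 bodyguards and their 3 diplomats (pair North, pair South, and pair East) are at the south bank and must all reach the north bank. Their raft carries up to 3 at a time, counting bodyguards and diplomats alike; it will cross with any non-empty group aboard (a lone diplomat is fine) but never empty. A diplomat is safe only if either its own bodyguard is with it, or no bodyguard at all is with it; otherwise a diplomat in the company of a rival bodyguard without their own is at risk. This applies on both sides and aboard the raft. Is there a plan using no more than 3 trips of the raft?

Counting alone: each trip to the north bank takes at most 3 across and each return brings at least 1 back, so after t trips out (and t−1 returns) at most 3t − (t−1) of the 6 are across; that first reaches 6 at t = 3, so at least 5 crossings are needed.
Since 3 < 5, 3 crossings cannot be enough. (The shortest complete plan in fact takes 5:)
1. bodyguard North and diplomat North cross → the north bank.
2. bodyguard North crosses ← the south bank.
3. bodyguard East, bodyguard North, and bodyguard South cross → the north bank.
4. diplomat North crosses ← the south bank.
5. diplomat East, diplomat North, and diplomat South cross → the north bank.

No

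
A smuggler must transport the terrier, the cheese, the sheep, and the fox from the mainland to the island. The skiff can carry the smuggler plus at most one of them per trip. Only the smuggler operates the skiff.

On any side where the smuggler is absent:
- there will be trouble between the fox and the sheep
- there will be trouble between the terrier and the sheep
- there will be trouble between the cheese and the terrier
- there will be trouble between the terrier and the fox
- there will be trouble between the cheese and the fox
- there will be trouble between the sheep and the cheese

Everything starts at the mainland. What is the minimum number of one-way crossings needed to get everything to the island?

Whatever the first load, the items left behind include a forbidden pair without the smuggler. No opening move is safe, so no plan exists.

impossible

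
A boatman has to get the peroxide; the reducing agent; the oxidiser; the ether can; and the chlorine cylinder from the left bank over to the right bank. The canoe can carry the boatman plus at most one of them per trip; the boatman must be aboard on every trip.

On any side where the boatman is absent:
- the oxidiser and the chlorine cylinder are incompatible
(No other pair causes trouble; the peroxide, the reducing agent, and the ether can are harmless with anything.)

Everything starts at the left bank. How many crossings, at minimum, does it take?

9

Counting alone: the boatman can take at most 1 across per trip to the right bank, so moving all 5 needs at least 5 loaded trips out, with a return between consecutive ones — at least 9 crossings.
The plan below uses exactly 9 crossings, so it is optimal:
1. Boatman goes to the right bank with the oxidiser.  [the left bank: the chlorine cylinder, the ether can, the peroxide, the reducing agent | the right bank: the oxidiser]
2. Boatman goes back to the left bank alone.  [the left bank: the chlorine cylinder, the ether can, the peroxide, the reducing agent | the right bank: the oxidiser]
3. Boatman goes to the right bank with the peroxide.  [the left bank: the chlorine cylinder, the ether can, the reducing agent | the right bank: the oxidiser, the peroxide]
4. Boatman goes back to the left bank alone.  [the left bank: the chlorine cylinder, the ether can, the reducing agent | the right bank: the oxidiser, the peroxide]
5. Boatman goes to the right bank with the reducing agent.  [the left bank: the chlorine cylinder, the ether can | the right bank: the oxidiser, the peroxide, the reducing agent]
6. Boatman goes back to the left bank alone.  [the left bank: the chlorine cylinder, the ether can | the right bank: the oxidiser, the peroxide, the reducing agent]
7. Boatman goes to the right bank with the ether can.  [the left bank: the chlorine cylinder | the right bank: the ether can, the oxidiser, the peroxide, the reducing agent]
8. Boatman goes back to the left bank alone.  [the left bank: the chlorine cylinder | the right bank: the ether can, the oxidiser, the peroxide, the reducing agent]
9. Boatman goes to the right bank with the chlorine cylinder.  [the left bank: — | the right bank: the chlorine cylinder, the ether can, the oxidiser, the peroxide, the reducing agent]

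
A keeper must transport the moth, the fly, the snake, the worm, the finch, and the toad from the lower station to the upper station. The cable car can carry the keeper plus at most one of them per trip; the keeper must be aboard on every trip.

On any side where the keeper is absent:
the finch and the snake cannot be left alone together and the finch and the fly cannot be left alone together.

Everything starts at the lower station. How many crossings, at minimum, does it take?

Counting alone: the keeper can take at most 1 across per trip to the upper station, so moving all 6 needs at least 6 loaded trips out, with a return between consecutive ones — at least 11 crossings.
The safety rule pushes this higher. Following every safe sequence of crossings, the most of the 6 that can be at the upper station as the cable car arrives there on crossing 11 is 5 — never all 6.
So no plan with fewer than 13 crossings exists, and this one achieves 13:
1. Keeper goes to the upper station with the finch.  [the lower station: the fly, the moth, the snake, the toad, the worm | the upper station: the finch]
2. Keeper goes back to the lower station alone.  [the lower station: the fly, the moth, the snake, the toad, the worm | the upper station: the finch]
3. Keeper goes to the upper station with the moth.  [the lower station: the fly, the snake, the toad, the worm | the upper station: the finch, the moth]
4. Keeper goes back to the lower station alone.  [the lower station: the fly, the snake, the toad, the worm | the upper station: the finch, the moth]
5. Keeper goes to the upper station with the fly.  [the lower station: the snake, the toad, the worm | the upper station: the finch, the fly, the moth]
6. Keeper goes back to the lower station with the finch.  [the lower station: the finch, the snake, the toad, the worm | the upper station: the fly, the moth]
7. Keeper goes to the upper station with the snake.  [the lower station: the finch, the toad, the worm | the upper station: the fly, the moth, the snake]
8. Keeper goes back to the lower station alone.  [the lower station: the finch, the toad, the worm | the upper station: the fly, the moth, the snake]
9. Keeper goes to the upper station with the worm.  [the lower station: the finch, the toad | the upper station: the fly, the moth, the snake, the worm]
10. Keeper goes back to the lower station alone.  [the lower station: the finch, the toad | the upper station: the fly, the moth, the snake, the worm]
11. Keeper goes to the upper station with the toad.  [the lower station: the finch | the upper station: the fly, the moth, the snake, the toad, the worm]
12. Keeper goes back to the lower station alone.  [the lower station: the finch | the upper station: the fly, the moth, the snake, the toad, the worm]
13. Keeper goes to the upper station with the finch.  [the lower station: — | the upper station: the finch, the fly, the moth, the snake, the toad, the worm]

13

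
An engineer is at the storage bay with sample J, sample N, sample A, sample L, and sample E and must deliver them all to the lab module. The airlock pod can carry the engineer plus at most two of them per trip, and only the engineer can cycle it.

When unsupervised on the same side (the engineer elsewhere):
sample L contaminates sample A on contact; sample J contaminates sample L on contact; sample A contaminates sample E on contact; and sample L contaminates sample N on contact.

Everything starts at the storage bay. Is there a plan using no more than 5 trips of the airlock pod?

Yes

Yes — this plan uses 5 crossings (≤ 5):
1. Engineer goes to the lab module with sample A and sample L.  [the storage bay: sample E, sample J, sample N | the lab module: sample A, sample L]
2. Engineer goes back to the storage bay with sample L.  [the storage bay: sample E, sample J, sample L, sample N | the lab module: sample A]
3. Engineer goes to the lab module with sample J and sample N.  [the storage bay: sample E, sample L | the lab module: sample A, sample J, sample N]
4. Engineer goes back to the storage bay alone.  [the storage bay: sample E, sample L | the lab module: sample A, sample J, sample N]
5. Engineer goes to the lab module with sample E and sample L.  [the storage bay: — | the lab module: sample A, sample E, sample J, sample L, sample N]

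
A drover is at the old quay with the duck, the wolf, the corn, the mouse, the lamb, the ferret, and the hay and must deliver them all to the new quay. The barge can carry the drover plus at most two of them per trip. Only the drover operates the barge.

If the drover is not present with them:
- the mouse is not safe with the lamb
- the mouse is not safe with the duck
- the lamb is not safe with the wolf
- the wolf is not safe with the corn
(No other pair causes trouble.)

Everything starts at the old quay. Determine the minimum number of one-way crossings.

Counting alone: the drover can take at most 2 across per trip to the new quay, so moving all 7 needs at least 4 loaded trips out, with a return between consecutive ones — at least 7 crossings.
The safety rule pushes this higher. Following every safe sequence of crossings, the most of the 7 that can be at the new quay as the barge arrives there on crossing 7 is 6 — never all 7.
So no plan with fewer than 9 crossings exists, and this one achieves 9:
1. Drover goes to the new quay with the mouse and the wolf.
2. Drover goes back to the old quay alone.
3. Drover goes to the new quay with the duck.
4. Drover goes back to the old quay with the mouse.
5. Drover goes to the new quay with the corn and the lamb.
6. Drover goes back to the old quay with the wolf.
7. Drover goes to the new quay with the ferret and the hay.
8. Drover goes back to the old quay alone.
9. Drover goes to the new quay with the mouse and the wolf.

9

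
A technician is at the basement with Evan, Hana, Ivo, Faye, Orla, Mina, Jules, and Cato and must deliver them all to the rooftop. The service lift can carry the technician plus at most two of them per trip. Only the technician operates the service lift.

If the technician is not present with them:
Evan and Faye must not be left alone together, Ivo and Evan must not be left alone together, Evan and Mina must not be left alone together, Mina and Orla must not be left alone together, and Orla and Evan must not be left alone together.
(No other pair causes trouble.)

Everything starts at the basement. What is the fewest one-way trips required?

13

Counting alone: the technician can take at most 2 across per trip to the rooftop, so moving all 8 needs at least 4 loaded trips out, with a return between consecutive ones — at least 7 crossings.
The safety rule pushes this higher. Following every safe sequence of crossings, the most of the 8 that can be at the rooftop as the service lift arrives there on crossings 7, 9, 11 is 5, 6, 7 respectively — never all 8.
So no plan with fewer than 13 crossings exists, and this one achieves 13:
1. Technician goes to the rooftop with Evan and Orla.
2. Technician goes back to the basement with Evan.
3. Technician goes to the rooftop with Evan and Hana.
4. Technician goes back to the basement with Evan.
5. Technician goes to the rooftop with Evan and Ivo.
6. Technician goes back to the basement with Evan.
7. Technician goes to the rooftop with Evan and Faye.
8. Technician goes back to the basement with Evan.
9. Technician goes to the rooftop with Evan and Jules.
10. Technician goes back to the basement with Evan.
11. Technician goes to the rooftop with Cato and Evan.
12. Technician goes back to the basement with Evan.
13. Technician goes to the rooftop with Evan and Mina.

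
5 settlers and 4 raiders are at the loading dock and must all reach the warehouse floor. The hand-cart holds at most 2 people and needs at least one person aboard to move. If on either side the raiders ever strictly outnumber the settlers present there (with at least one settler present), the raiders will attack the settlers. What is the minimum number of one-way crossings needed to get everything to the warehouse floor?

Counting alone: each trip to the warehouse floor takes at most 2 across and each return brings at least 1 back, so after t trips out (and t−1 returns) at most 2t − (t−1) of the 9 are across; that first reaches 9 at t = 8, so at least 15 crossings are needed.
The plan below uses exactly 15 crossings, so it is optimal:
1. 2 raiders → the warehouse floor.  (the loading dock: 5S 2R; the warehouse floor: 0S 2R)
2. 1 raider ← the loading dock.  (the loading dock: 5S 3R; the warehouse floor: 0S 1R)
3. 2 raiders → the warehouse floor.  (the loading dock: 5S 1R; the warehouse floor: 0S 3R)
4. 1 raider ← the loading dock.  (the loading dock: 5S 2R; the warehouse floor: 0S 2R)
5. 2 settlers → the warehouse floor.  (the loading dock: 3S 2R; the warehouse floor: 2S 2R)
6. 1 raider ← the loading dock.  (the loading dock: 3S 3R; the warehouse floor: 2S 1R)
7. 1 settler and 1 raider → the warehouse floor.  (the loading dock: 2S 2R; the warehouse floor: 3S 2R)
8. 1 settler ← the loading dock.  (the loading dock: 3S 2R; the warehouse floor: 2S 2R)
9. 1 settler and 1 raider → the warehouse floor.  (the loading dock: 2S 1R; the warehouse floor: 3S 3R)
10. 1 raider ← the loading dock.  (the loading dock: 2S 2R; the warehouse floor: 3S 2R)
11. 1 settler and 1 raider → the warehouse floor.  (the loading dock: 1S 1R; the warehouse floor: 4S 3R)
12. 1 settler ← the loading dock.  (the loading dock: 2S 1R; the warehouse floor: 3S 3R)
13. 1 settler and 1 raider → the warehouse floor.  (the loading dock: 1S 0R; the warehouse floor: 4S 4R)
14. 1 raider ← the loading dock.  (the loading dock: 1S 1R; the warehouse floor: 4S 3R)
15. 1 settler and 1 raider → the warehouse floor.  (the loading dock: 0S 0R; the warehouse floor: 5S 4R)

15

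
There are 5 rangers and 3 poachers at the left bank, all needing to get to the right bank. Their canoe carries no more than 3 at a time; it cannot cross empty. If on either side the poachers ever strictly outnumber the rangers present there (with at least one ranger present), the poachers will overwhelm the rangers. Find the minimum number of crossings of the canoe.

7

Counting alone: each trip to the right bank takes at most 3 across and each return brings at least 1 back, so after t trips out (and t−1 returns) at most 3t − (t−1) of the 8 are across; that first reaches 8 at t = 4, so at least 7 crossings are needed.
The plan below uses exactly 7 crossings, so it is optimal:
1. 2 poachers → the right bank.  (the left bank: 5R 1P; the right bank: 0R 2P)
2. 1 poacher ← the left bank.  (the left bank: 5R 2P; the right bank: 0R 1P)
3. 2 rangers and 1 poacher → the right bank.  (the left bank: 3R 1P; the right bank: 2R 2P)
4. 1 poacher ← the left bank.  (the left bank: 3R 2P; the right bank: 2R 1P)
5. 1 ranger and 2 poachers → the right bank.  (the left bank: 2R 0P; the right bank: 3R 3P)
6. 1 poacher ← the left bank.  (the left bank: 2R 1P; the right bank: 3R 2P)
7. 2 rangers and 1 poacher → the right bank.  (the left bank: 0R 0P; the right bank: 5R 3P)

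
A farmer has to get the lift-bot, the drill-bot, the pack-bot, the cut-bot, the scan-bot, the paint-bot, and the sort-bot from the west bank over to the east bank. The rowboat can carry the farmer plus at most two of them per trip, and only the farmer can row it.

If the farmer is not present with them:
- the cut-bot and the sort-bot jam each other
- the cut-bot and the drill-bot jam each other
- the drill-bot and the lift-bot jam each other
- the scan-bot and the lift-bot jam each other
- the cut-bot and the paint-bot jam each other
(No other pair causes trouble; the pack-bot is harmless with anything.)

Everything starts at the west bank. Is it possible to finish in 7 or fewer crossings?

No

Counting alone: the farmer can take at most 2 across per trip to the east bank, so moving all 7 needs at least 4 loaded trips out, with a return between consecutive ones — at least 7 crossings.
The safety rule pushes this higher. Following every safe sequence of crossings, the most of the 7 that can be at the east bank as the rowboat arrives there on crossing 7 is 6 — never all 7.
So the move cannot be finished within 7 crossings. (The shortest complete plan takes 9:)
1. Farmer goes to the east bank with the cut-bot and the lift-bot.
2. Farmer goes back to the west bank alone.
3. Farmer goes to the east bank with the pack-bot.
4. Farmer goes back to the west bank alone.
5. Farmer goes to the east bank with the drill-bot and the scan-bot.
6. Farmer goes back to the west bank with the cut-bot and the lift-bot.
7. Farmer goes to the east bank with the paint-bot and the sort-bot.
8. Farmer goes back to the west bank alone.
9. Farmer goes to the east bank with the cut-bot and the lift-bot.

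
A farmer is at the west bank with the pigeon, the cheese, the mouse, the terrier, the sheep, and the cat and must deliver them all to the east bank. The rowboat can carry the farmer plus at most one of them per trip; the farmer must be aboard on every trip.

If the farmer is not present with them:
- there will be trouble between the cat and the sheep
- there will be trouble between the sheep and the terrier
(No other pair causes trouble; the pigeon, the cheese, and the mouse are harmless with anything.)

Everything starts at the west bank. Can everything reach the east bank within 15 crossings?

Yes — this plan uses 13 crossings (≤ 15):
1. Farmer goes to the east bank with the sheep.
2. Farmer goes back to the west bank alone.
3. Farmer goes to the east bank with the pigeon.
4. Farmer goes back to the west bank alone.
5. Farmer goes to the east bank with the cheese.
6. Farmer goes back to the west bank alone.
7. Farmer goes to the east bank with the mouse.
8. Farmer goes back to the west bank alone.
9. Farmer goes to the east bank with the terrier.
10. Farmer goes back to the west bank with the sheep.
11. Farmer goes to the east bank with the cat.
12. Farmer goes back to the west bank alone.
13. Farmer goes to the east bank with the sheep.

Yes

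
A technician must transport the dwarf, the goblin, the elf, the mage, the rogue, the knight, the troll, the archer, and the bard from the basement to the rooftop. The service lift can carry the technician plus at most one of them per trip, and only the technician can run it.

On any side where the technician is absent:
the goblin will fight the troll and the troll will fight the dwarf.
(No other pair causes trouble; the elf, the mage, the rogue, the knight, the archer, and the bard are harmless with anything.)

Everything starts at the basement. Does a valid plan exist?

1. Technician goes to the rooftop with the troll.  [the basement: the archer, the bard, the dwarf, the elf, the goblin, the knight, the mage, the rogue | the rooftop: the troll]
2. Technician goes back to the basement alone.  [the basement: the archer, the bard, the dwarf, the elf, the goblin, the knight, the mage, the rogue | the rooftop: the troll]
3. Technician goes to the rooftop with the dwarf.  [the basement: the archer, the bard, the elf, the goblin, the knight, the mage, the rogue | the rooftop: the dwarf, the troll]
4. Technician goes back to the basement with the troll.  [the basement: the archer, the bard, the elf, the goblin, the knight, the mage, the rogue, the troll | the rooftop: the dwarf]
5. Technician goes to the rooftop with the goblin.  [the basement: the archer, the bard, the elf, the knight, the mage, the rogue, the troll | the rooftop: the dwarf, the goblin]
6. Technician goes back to the basement alone.  [the basement: the archer, the bard, the elf, the knight, the mage, the rogue, the troll | the rooftop: the dwarf, the goblin]
7. Technician goes to the rooftop with the elf.  [the basement: the archer, the bard, the knight, the mage, the rogue, the troll | the rooftop: the dwarf, the elf, the goblin]
8. Technician goes back to the basement alone.  [the basement: the archer, the bard, the knight, the mage, the rogue, the troll | the rooftop: the dwarf, the elf, the goblin]
9. Technician goes to the rooftop with the mage.  [the basement: the archer, the bard, the knight, the rogue, the troll | the rooftop: the dwarf, the elf, the goblin, the mage]
10. Technician goes back to the basement alone.  [the basement: the archer, the bard, the knight, the rogue, the troll | the rooftop: the dwarf, the elf, the goblin, the mage]
11. Technician goes to the rooftop with the rogue.  [the basement: the archer, the bard, the knight, the troll | the rooftop: the dwarf, the elf, the goblin, the mage, the rogue]
12. Technician goes back to the basement alone.  [the basement: the archer, the bard, the knight, the troll | the rooftop: the dwarf, the elf, the goblin, the mage, the rogue]
13. Technician goes to the rooftop with the knight.  [the basement: the archer, the bard, the troll | the rooftop: the dwarf, the elf, the goblin, the knight, the mage, the rogue]
14. Technician goes back to the basement alone.  [the basement: the archer, the bard, the troll | the rooftop: the dwarf, the elf, the goblin, the knight, the mage, the rogue]
15. Technician goes to the rooftop with the archer.  [the basement: the bard, the troll | the rooftop: the archer, the dwarf, the elf, the goblin, the knight, the mage, the rogue]
16. Technician goes back to the basement alone.  [the basement: the bard, the troll | the rooftop: the archer, the dwarf, the elf, the goblin, the knight, the mage, the rogue]
17. Technician goes to the rooftop with the bard.  [the basement: the troll | the rooftop: the archer, the bard, the dwarf, the elf, the goblin, the knight, the mage, the rogue]
18. Technician goes back to the basement alone.  [the basement: the troll | the rooftop: the archer, the bard, the dwarf, the elf, the goblin, the knight, the mage, the rogue]
19. Technician goes to the rooftop with the troll.  [the basement: — | the rooftop: the archer, the bard, the dwarf, the elf, the goblin, the knight, the mage, the rogue, the troll]

Yes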